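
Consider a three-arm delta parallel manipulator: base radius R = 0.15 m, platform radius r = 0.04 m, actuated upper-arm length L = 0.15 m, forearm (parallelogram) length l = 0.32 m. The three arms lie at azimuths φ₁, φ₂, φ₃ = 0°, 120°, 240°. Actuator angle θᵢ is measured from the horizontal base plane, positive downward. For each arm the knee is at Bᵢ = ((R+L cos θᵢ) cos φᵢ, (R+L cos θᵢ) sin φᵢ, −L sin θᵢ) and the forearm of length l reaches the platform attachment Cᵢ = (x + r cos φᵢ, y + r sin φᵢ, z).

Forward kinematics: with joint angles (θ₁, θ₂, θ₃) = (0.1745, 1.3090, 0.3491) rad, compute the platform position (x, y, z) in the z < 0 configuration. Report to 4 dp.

(0.0866, -0.1180, -0.2694)

φ1=0.0°: virtual centre (0.2577, 0.0000, -0.0260), radius l
arm 2 at φ=120.0°: ρ2 = 0.1488;  S2 = (-0.0744, 0.1289, -0.1449)
arm 3 at φ=240.0°: ρ3 = 0.2510;  S3 = (-0.1255, -0.2173, -0.0513)
subtract pairs → two planes through P
[-0.6643 0.2578 -0.2377]·P = -0.0240;  [-0.7664 -0.4347 -0.0505]·P = -0.0015
Cramer: x(z) = 0.0222-0.2392z;  y(z) = -0.0357+0.3056z
quadratic in z: (1.1506)z²+(0.1429)z+(-0.0450)=0, √Δ=0.4769 → z ∈ {-0.2694, 0.1451}; z = -0.2694 (taking z<0)
x = 0.0866, y = -0.1180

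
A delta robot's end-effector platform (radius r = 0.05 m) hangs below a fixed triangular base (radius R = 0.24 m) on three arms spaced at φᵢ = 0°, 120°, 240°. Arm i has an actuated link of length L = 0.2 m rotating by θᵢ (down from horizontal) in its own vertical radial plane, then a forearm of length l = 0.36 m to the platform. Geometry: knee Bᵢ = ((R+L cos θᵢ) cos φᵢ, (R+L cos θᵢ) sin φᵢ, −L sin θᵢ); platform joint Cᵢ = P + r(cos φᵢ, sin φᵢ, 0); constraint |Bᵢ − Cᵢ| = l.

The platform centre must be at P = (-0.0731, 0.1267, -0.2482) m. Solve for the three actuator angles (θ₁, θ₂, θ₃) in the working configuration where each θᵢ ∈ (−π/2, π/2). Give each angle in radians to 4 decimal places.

θ₁ = 1.2216, θ₂ = -0.0874, θ₃ = 1.2219

rotate P by −φ1: (-0.0731, 0.1267, -0.2482)
  e−x'=0.2631;  (l²−L²−(e−x')²−y'²−z²)/2L = -0.1432
  γ=atan2(-0.2482,0.2631)=-0.7563;  ψ=arccos(-0.3959)=1.9778;  θ1=γ+ψ≈1.2216
φ2=120.0° → target in arm frame (0.1463, 0.0000)
  A=0.0437, B=-0.2482, C=(l²−L²−A²−y'²−z²)/(2L)=0.0652
  γ=atan2(-0.2482,0.0437)=-1.3964;  ψ=arccos(0.2588)=1.3091;  θ2=γ+ψ≈-0.0874
rotate P by −φ3: (-0.0732, -0.1267, -0.2482)
  e−x'=0.2632;  (l²−L²−(e−x')²−y'²−z²)/2L = -0.1433
  θ3 = atan2(B,A) + arccos(C/0.3618) = 1.2219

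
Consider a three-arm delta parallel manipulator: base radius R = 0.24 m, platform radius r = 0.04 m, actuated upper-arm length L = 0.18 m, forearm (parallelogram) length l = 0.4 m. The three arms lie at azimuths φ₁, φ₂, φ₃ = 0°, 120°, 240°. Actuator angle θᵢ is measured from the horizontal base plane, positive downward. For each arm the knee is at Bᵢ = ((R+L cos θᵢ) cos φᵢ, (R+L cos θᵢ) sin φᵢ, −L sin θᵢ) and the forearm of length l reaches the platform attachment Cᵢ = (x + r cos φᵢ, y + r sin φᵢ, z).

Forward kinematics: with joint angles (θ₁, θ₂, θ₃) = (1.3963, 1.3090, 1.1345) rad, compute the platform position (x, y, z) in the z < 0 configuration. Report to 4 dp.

arm 1 at φ=0.0°: e+L cos θ1 = 0.2313;  S1 = (0.2313, 0.0000, -0.1773)
arm 2 at φ=120.0°: e+L cos θ2 = 0.2466;  S2 = (-0.1233, 0.2136, -0.1739)
S3 = (0.2761·cos240.0°, 0.2761·sin240.0°, -0.1631) = (-0.1380, -0.2391, -0.1631)
subtract pairs → two planes through P
plane₁₂: -0.7091x+0.4271y+0.0068z = 0.0061
det = 0.6545;  x = -0.0162+0.0234z,  y = -0.0125+0.0229z
sphere 1 gives Az²+Bz+C=0 with A=1.0011, B=0.3424, C=-0.0672;  B²−4AC=0.3863;  roots -0.4814, 0.1394;  negative root z = -0.4814
x = -0.0274, y = -0.0235

(-0.0274, -0.0235, -0.4814)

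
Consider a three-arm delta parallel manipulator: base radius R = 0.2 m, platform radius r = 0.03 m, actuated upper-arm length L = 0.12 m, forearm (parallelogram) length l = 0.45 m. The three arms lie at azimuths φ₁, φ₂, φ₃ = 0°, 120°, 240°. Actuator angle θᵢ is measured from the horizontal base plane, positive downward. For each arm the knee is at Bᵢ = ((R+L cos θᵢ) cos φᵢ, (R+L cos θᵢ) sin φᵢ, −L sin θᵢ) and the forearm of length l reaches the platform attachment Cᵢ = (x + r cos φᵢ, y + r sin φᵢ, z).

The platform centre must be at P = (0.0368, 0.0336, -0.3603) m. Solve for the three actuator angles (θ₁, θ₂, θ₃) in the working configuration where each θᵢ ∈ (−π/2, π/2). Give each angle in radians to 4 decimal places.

θ₁ = -0.0876, θ₂ = 0.0874, θ₃ = 0.4365

arm 1 (φ=0.0°): x'=0.0368, y'=0.0336
  A cos θ + B sin θ = C:  0.1332·cos θ + -0.3603·sin θ = 0.1642
  θ1 = atan2(B,A) + arccos(C/0.3841) = -0.0876
rotate P by −φ2: (0.0107, -0.0487, -0.3603)
  A cos θ + B sin θ = C:  0.1593·cos θ + -0.3603·sin θ = 0.1272
  √(A²+B²)=0.3939;  θ2 = -1.1545+1.2419 ≈ 0.0874
rotate P by −φ3: (-0.0475, 0.0151, -0.3603)
  e−x'=0.2175;  (l²−L²−(e−x')²−y'²−z²)/2L = 0.0448
  √(A²+B²)=0.4209;  θ3 = -1.0277+1.4642 ≈ 0.4365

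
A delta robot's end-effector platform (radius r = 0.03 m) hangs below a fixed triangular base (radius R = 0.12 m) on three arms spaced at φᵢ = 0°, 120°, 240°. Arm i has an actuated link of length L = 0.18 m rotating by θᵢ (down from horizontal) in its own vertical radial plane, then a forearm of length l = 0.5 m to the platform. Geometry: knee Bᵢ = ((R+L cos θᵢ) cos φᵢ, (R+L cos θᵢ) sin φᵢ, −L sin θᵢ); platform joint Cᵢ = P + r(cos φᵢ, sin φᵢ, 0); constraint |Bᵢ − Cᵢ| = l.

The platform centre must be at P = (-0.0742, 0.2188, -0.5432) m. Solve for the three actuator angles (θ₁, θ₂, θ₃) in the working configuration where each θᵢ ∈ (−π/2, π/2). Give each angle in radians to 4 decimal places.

θ₁ = 1.1349, θ₂ = 0.2621, θ₃ = 1.3095

rotate P by −φ1: (-0.0742, 0.2188, -0.5432)
  A cos θ + B sin θ = C:  0.1642·cos θ + -0.5432·sin θ = -0.4231
  θ1 = atan2(B,A) + arccos(C/0.5675) = 1.1349
arm 2 (φ=120.0°): x'=0.2266, y'=-0.0451
  A=-0.1366, B=-0.5432, C=(l²−L²−A²−y'²−z²)/(2L)=-0.2727
  γ=atan2(-0.5432,-0.1366)=-1.8171;  ψ=arccos(-0.4868)=2.0792;  θ2=γ+ψ≈0.2621
rotate P by −φ3: (-0.1524, -0.1737, -0.5432)
  A cos θ + B sin θ = C:  0.2424·cos θ + -0.5432·sin θ = -0.4622
  θ3 = atan2(B,A) + arccos(C/0.5948) = 1.3095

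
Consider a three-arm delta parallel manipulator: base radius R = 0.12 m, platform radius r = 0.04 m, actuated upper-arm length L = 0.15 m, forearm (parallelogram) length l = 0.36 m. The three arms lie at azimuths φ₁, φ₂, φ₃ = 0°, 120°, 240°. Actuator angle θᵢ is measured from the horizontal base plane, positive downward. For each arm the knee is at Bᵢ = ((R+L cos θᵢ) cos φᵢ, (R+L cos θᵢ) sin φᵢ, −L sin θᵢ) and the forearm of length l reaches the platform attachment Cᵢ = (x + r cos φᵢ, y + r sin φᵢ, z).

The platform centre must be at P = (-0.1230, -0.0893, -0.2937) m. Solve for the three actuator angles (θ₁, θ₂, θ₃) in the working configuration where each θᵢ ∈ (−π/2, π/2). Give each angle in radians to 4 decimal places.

arm 1 (φ=0.0°): x'=-0.1230, y'=-0.0893
  A cos θ + B sin θ = C:  0.2030·cos θ + -0.2937·sin θ = -0.0945
  θ1 = atan2(B,A) + arccos(C/0.3570) = 0.8726
rotate P by −φ2: (-0.0158, 0.1512, -0.2937)
  A=0.0958, B=-0.2937, C=(l²−L²−A²−y'²−z²)/(2L)=-0.0373
  √(A²+B²)=0.3089;  θ2 = -1.2554+1.6919 ≈ 0.4365
arm 3 (φ=240.0°): x'=0.1388, y'=-0.0619
  e−x'=-0.0588;  (l²−L²−(e−x')²−y'²−z²)/2L = 0.0452
  γ=atan2(-0.2937,-0.0588)=-1.7685;  ψ=arccos(0.1508)=1.4194;  θ3=γ+ψ≈-0.3491

θ₁ = 0.8726, θ₂ = 0.4365, θ₃ = -0.3491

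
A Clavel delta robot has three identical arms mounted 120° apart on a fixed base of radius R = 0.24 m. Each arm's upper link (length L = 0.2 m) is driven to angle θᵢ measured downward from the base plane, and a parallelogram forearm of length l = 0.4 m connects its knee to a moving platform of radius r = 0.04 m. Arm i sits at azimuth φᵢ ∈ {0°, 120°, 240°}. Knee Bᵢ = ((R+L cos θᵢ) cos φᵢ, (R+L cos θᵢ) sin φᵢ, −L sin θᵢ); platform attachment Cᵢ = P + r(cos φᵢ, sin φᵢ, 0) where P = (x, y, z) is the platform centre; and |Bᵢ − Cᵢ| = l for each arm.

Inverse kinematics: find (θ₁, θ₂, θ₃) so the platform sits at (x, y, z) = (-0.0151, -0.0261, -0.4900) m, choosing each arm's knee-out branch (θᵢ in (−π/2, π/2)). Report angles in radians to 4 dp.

θ₁ = 1.3090, θ₂ = 1.3088, θ₃ = 1.1346

rotate P by −φ1: (-0.0151, -0.0261, -0.4900)
  e−x'=0.2151;  (l²−L²−(e−x')²−y'²−z²)/2L = -0.4176
  γ=atan2(-0.4900,0.2151)=-1.1571;  ψ=arccos(-0.7804)=2.4661;  θ1=γ+ψ≈1.3090
φ2=120.0° → target in arm frame (-0.0151, 0.0261)
  e−x'=0.2151;  (l²−L²−(e−x')²−y'²−z²)/2L = -0.4176
  γ=atan2(-0.4900,0.2151)=-1.1572;  ψ=arccos(-0.7803)=2.4660;  θ2=γ+ψ≈1.3088
arm 3 (φ=240.0°): x'=0.0302, y'=0.0000
  e−x'=0.1698;  (l²−L²−(e−x')²−y'²−z²)/2L = -0.3724
  √(A²+B²)=0.5186;  θ3 = -1.2371+2.3718 ≈ 1.1346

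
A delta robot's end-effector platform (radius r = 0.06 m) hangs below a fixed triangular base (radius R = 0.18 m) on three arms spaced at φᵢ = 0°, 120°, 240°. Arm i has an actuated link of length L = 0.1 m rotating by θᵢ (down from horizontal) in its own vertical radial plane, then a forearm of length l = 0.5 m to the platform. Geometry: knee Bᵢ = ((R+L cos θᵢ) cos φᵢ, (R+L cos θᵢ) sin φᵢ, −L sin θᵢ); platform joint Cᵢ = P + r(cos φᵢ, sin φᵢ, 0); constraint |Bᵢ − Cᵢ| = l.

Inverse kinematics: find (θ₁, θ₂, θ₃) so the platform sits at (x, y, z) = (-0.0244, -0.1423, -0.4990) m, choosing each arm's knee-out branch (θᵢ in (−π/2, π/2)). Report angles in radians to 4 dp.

arm 1 (φ=0.0°): x'=-0.0244, y'=-0.1423
  e−x'=0.1444;  (l²−L²−(e−x')²−y'²−z²)/2L = -0.2505
  θ1 = atan2(B,A) + arccos(C/0.5195) = 0.7849
arm 2 (φ=120.0°): x'=-0.1110, y'=0.0923
  A cos θ + B sin θ = C:  0.2310·cos θ + -0.4990·sin θ = -0.3545
  γ=atan2(-0.4990,0.2310)=-1.1372;  ψ=arccos(-0.6446)=2.2713;  θ2=γ+ψ≈1.1341
φ3=240.0° → target in arm frame (0.1354, 0.0500)
  A cos θ + B sin θ = C:  -0.0154·cos θ + -0.4990·sin θ = -0.0587
  √(A²+B²)=0.4992;  θ3 = -1.6017+1.6887 ≈ 0.0869

θ₁ = 0.7849, θ₂ = 1.1341, θ₃ = 0.0869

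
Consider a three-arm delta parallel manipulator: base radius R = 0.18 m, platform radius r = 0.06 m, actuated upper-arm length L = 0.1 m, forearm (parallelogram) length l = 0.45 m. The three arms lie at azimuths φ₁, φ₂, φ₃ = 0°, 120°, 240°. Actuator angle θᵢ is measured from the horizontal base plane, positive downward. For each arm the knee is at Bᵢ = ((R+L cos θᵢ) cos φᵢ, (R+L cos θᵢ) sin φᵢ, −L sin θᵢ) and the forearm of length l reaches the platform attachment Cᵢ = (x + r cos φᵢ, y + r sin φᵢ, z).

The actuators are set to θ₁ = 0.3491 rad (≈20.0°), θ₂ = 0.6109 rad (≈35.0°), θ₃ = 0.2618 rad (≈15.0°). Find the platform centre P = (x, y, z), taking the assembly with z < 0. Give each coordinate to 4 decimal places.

φ1=0.0°: virtual centre (0.2140, 0.0000, -0.0342), radius l
arm 2 at φ=120.0°: ρ2 = 0.2019;  centre 2 = (-0.1010, 0.1749, -0.0574)
φ3=240.0°: virtual centre (-0.1083, -0.1876, -0.0259), radius l
subtract pairs → two planes through P
linear system: -0.6298x+0.3497y = -0.0029−-0.0463z; -0.6445x+-0.3751y = 0.0006−0.0166z
Cramer: x(z) = 0.0019-0.0250z;  y(z) = -0.0049+0.0874z
sphere 1 gives Az²+Bz+C=0 with A=1.0083, B=0.0782, C=-0.1563;  B²−4AC=0.6366;  roots -0.4344, 0.3569;  negative root z = -0.4344
x = 0.0127, y = -0.0428

(0.0127, -0.0428, -0.4344)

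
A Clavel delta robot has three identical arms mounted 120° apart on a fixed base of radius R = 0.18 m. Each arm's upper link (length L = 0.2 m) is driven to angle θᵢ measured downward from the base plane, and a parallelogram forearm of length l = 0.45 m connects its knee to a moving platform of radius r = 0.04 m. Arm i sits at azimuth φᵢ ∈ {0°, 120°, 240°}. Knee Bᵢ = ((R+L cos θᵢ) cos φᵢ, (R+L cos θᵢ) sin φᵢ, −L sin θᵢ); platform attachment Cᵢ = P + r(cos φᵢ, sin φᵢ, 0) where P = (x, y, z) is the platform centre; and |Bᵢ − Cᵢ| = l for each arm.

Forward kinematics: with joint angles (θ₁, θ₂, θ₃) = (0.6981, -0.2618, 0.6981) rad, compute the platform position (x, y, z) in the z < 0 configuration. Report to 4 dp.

(-0.0730, 0.1264, -0.3575)

arm 1 at φ=0.0°: ρ1 = 0.2932;  O1 = (0.2932, 0.0000, -0.1286)
O2 = (0.3332·cos120.0°, 0.3332·sin120.0°, 0.0518) = (-0.1666, 0.2885, 0.0518)
arm 3 at φ=240.0°: ρ3 = 0.2932;  O3 = (-0.1466, -0.2539, -0.1286)
eliminate P² terms by subtracting sphere 1 from 2 and 3
linear system: -0.9196x+0.5771y = 0.0112−0.3606z; -0.8796x+-0.5079y = 0.0000−0.0000z
Cramer: x(z) = -0.0058+0.1879z;  y(z) = 0.0101-0.3255z
into |P−O₁|² = l²: 1.1412z² + 0.1381z + -0.0964 = 0;  Δ = 0.4593;  z = -0.3575 or 0.2364 → z<0 root = -0.3575
x = -0.0730, y = 0.1264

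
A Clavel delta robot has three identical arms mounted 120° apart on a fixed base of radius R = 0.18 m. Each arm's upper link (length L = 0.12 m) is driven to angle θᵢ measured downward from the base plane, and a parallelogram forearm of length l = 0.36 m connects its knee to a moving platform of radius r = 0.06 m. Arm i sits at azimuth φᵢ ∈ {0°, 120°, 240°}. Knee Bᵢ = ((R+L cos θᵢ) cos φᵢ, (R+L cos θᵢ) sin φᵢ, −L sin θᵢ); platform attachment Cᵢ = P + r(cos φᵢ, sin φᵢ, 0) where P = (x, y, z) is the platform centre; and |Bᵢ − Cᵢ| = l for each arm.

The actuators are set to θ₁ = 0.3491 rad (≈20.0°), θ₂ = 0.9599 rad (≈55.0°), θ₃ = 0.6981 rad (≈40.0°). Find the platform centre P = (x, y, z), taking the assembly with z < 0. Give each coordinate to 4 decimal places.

(0.0626, -0.0318, -0.3567)

arm 1 at φ=0.0°: e+L cos θ1 = 0.2328;  S1 = (0.2328, 0.0000, -0.0410)
S2 = (0.1888·cos120.0°, 0.1888·sin120.0°, -0.0983) = (-0.0944, 0.1635, -0.0983)
φ3=240.0°: virtual centre (-0.1060, -0.1835, -0.0771), radius l
eliminate P² terms by subtracting sphere 1 from 2 and 3
plane₁₂: -0.6544x+0.3271y+-0.1145z = -0.0105
det = 0.4618;  x = 0.0119+-0.1421z,  y = -0.0084+0.0657z
quadratic in z: (1.0245)z²+(0.1438)z+(-0.0791)=0, √Δ=0.5871 → z ∈ {-0.3567, 0.2164}; z = -0.3567 (taking z<0)
x = 0.0626, y = -0.0318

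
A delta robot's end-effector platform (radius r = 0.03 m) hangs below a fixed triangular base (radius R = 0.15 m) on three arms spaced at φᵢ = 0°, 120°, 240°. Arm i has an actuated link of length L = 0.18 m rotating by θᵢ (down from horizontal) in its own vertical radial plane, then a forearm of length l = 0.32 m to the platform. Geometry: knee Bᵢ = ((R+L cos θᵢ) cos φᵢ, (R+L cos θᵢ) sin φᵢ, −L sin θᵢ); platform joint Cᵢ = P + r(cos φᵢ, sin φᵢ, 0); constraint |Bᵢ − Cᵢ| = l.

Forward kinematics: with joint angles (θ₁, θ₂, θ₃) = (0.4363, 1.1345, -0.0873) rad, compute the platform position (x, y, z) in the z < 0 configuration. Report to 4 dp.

arm 1 at φ=0.0°: ρ1 = 0.2831;  S1 = (0.2831, 0.0000, -0.0761)
S2 = (0.1961·cos120.0°, 0.1961·sin120.0°, -0.1631) = (-0.0980, 0.1698, -0.1631)
S3 = (0.2993·cos240.0°, 0.2993·sin240.0°, 0.0157) = (-0.1497, -0.2592, 0.0157)
eliminate P² terms by subtracting sphere 1 from 2 and 3
plane₁₂: -0.7623x+0.3396y+-0.1741z = -0.0209
Cramer: x(z) = 0.0138-0.0406z;  y(z) = -0.0305+0.4217z
into |P−S₁|² = l²: 1.1795z² + 0.1482z + -0.0231 = 0;  Δ = 0.1312;  z = -0.2164 or 0.0907 → z<0 root = -0.2164
x = 0.0226, y = -0.1218

(0.0226, -0.1218, -0.2164)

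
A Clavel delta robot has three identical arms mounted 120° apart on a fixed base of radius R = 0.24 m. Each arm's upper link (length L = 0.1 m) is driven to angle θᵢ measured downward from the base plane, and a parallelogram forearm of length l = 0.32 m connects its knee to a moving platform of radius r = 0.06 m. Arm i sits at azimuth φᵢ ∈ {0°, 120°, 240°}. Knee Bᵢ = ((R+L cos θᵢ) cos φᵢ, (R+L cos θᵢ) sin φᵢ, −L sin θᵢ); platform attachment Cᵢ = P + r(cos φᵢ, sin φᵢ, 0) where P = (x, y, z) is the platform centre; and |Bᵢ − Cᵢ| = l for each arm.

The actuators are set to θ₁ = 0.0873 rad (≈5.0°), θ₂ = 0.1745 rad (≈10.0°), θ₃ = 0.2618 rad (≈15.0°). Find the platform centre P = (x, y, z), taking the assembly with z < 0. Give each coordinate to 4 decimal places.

(0.0063, 0.0038, -0.1751)

arm 1 at φ=0.0°: ρ1 = 0.2796;  O1 = (0.2796, 0.0000, -0.0087)
φ2=120.0°: virtual centre (-0.1392, 0.2412, -0.0174), radius l
arm 3 at φ=240.0°: ρ3 = 0.2766;  O3 = (-0.1383, -0.2395, -0.0259)
|O₂|²−|O₁|² = -0.0004;  |O₃|²−|O₁|² = -0.0011
plane₁₂: -0.8377x+0.4823y+-0.0173z = -0.0004
Cramer: x(z) = 0.0009-0.0309z;  y(z) = 0.0007-0.0178z
sphere 1 gives Az²+Bz+C=0 with A=1.0013, B=0.0346, C=-0.0246;  B²−4AC=0.0999;  roots -0.1751, 0.1405;  negative root z = -0.1751
x = 0.0063, y = 0.0038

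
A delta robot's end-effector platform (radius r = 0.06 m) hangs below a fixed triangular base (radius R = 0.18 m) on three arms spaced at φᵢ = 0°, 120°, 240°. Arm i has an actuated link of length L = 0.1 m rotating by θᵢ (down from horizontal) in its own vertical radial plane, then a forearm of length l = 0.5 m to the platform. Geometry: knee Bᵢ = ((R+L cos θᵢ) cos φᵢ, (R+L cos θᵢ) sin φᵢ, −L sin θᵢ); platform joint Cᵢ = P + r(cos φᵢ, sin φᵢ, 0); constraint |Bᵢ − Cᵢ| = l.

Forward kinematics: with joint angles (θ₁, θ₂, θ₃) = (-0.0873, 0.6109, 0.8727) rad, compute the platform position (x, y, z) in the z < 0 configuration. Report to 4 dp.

S1 = (0.2196·cos0.0°, 0.2196·sin0.0°, 0.0087) = (0.2196, 0.0000, 0.0087)
S2 = (0.2019·cos120.0°, 0.2019·sin120.0°, -0.0574) = (-0.1010, 0.1749, -0.0574)
S3 = (0.1843·cos240.0°, 0.1843·sin240.0°, -0.0766) = (-0.0921, -0.1596, -0.0766)
|S₂|²−|S₁|² = -0.0042;  |S₃|²−|S₁|² = -0.0085
[-0.6412 0.3497 -0.1322]·P = -0.0042;  [-0.6235 -0.3192 -0.1707]·P = -0.0085
det = 0.4227;  x = 0.0102+-0.2410z,  y = 0.0066+-0.0639z
into |P−S₁|² = l²: 1.0622z² + 0.0826z + -0.2060 = 0;  Δ = 0.8822;  z = -0.4810 or 0.4032 → z<0 root = -0.4810
x = 0.1262, y = 0.0373

(0.1262, 0.0373, -0.4810)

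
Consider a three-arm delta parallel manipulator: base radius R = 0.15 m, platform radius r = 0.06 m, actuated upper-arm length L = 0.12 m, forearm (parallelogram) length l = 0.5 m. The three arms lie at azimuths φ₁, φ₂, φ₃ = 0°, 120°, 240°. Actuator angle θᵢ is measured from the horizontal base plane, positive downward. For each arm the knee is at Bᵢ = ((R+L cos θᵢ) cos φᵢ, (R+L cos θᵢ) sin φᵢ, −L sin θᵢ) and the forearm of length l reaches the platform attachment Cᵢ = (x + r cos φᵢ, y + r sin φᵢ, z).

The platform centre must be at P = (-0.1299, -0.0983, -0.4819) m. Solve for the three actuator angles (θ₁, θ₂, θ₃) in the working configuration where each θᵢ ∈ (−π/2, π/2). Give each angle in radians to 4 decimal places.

arm 1 (φ=0.0°): x'=-0.1299, y'=-0.0983
  A=0.2199, B=-0.4819, C=(l²−L²−A²−y'²−z²)/(2L)=-0.2277
  θ1 = atan2(B,A) + arccos(C/0.5297) = 0.8724
rotate P by −φ2: (-0.0202, 0.1616, -0.4819)
  e−x'=0.1102;  (l²−L²−(e−x')²−y'²−z²)/2L = -0.1454
  γ=atan2(-0.4819,0.1102)=-1.3460;  ψ=arccos(-0.2941)=1.8694;  θ2=γ+ψ≈0.5233
arm 3 (φ=240.0°): x'=0.1501, y'=-0.0633
  A=-0.0601, B=-0.4819, C=(l²−L²−A²−y'²−z²)/(2L)=-0.0177
  √(A²+B²)=0.4856;  θ3 = -1.6948+1.6073 ≈ -0.0876

θ₁ = 0.8724, θ₂ = 0.5233, θ₃ = -0.0876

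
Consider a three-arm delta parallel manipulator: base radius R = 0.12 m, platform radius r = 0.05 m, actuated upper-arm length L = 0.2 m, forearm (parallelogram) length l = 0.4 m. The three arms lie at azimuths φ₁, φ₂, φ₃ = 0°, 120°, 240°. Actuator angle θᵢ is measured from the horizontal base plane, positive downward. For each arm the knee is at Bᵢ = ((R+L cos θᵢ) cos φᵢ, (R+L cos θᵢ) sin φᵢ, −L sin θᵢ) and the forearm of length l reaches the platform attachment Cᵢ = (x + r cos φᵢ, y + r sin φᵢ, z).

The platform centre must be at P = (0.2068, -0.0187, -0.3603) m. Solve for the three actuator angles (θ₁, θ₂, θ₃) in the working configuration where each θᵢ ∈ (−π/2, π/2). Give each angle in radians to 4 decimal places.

φ1=0.0° → target in arm frame (0.2068, -0.0187)
  A cos θ + B sin θ = C:  -0.1368·cos θ + -0.3603·sin θ = -0.0722
  √(A²+B²)=0.3854;  θ1 = -1.9337+1.7592 ≈ -0.1744
arm 2 (φ=120.0°): x'=-0.1196, y'=-0.1697
  e−x'=0.1896;  (l²−L²−(e−x')²−y'²−z²)/2L = -0.1864
  γ=atan2(-0.3603,0.1896)=-1.0864;  ψ=arccos(-0.4579)=2.0465;  θ2=γ+ψ≈0.9601
φ3=240.0° → target in arm frame (-0.0872, 0.1884)
  A cos θ + B sin θ = C:  0.1572·cos θ + -0.3603·sin θ = -0.1751
  θ3 = atan2(B,A) + arccos(C/0.3931) = 0.8731

θ₁ = -0.1744, θ₂ = 0.9601, θ₃ = 0.8731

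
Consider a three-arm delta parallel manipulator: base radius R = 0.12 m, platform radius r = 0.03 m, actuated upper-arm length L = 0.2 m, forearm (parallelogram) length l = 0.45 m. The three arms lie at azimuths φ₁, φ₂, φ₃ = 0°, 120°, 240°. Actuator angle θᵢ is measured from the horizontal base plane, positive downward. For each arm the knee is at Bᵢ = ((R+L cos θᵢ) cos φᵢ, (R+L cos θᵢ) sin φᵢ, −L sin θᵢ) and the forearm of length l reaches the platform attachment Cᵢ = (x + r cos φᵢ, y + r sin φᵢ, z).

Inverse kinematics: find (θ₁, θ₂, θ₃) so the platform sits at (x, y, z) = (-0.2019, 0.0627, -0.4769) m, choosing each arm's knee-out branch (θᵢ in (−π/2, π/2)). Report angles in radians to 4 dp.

φ1=0.0° → target in arm frame (-0.2019, 0.0627)
  A cos θ + B sin θ = C:  0.2919·cos θ + -0.4769·sin θ = -0.3852
  √(A²+B²)=0.5591;  θ1 = -1.0215+2.3307 ≈ 1.3092
arm 2 (φ=120.0°): x'=0.1552, y'=0.1435
  A=-0.0652, B=-0.4769, C=(l²−L²−A²−y'²−z²)/(2L)=-0.2245
  √(A²+B²)=0.4813;  θ2 = -1.7068+2.0559 ≈ 0.3491
arm 3 (φ=240.0°): x'=0.0467, y'=-0.2062
  A=0.0433, B=-0.4769, C=(l²−L²−A²−y'²−z²)/(2L)=-0.2733
  θ3 = atan2(B,A) + arccos(C/0.4789) = 0.6981

θ₁ = 1.3092, θ₂ = 0.3491, θ₃ = 0.6981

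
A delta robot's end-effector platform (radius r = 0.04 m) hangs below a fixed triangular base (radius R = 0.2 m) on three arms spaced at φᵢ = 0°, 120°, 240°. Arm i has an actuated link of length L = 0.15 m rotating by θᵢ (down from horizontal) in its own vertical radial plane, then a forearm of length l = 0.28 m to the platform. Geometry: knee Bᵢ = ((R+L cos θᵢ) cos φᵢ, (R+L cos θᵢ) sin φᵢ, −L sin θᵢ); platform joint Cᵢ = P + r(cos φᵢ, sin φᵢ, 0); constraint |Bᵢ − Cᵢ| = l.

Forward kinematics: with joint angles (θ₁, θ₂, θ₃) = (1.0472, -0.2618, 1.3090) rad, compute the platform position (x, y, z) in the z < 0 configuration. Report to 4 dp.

(-0.0266, 0.0982, -0.1484)

arm 1 at φ=0.0°: e+L cos θ1 = 0.2350;  S1 = (0.2350, 0.0000, -0.1299)
φ2=120.0°: virtual centre (-0.1524, 0.2640, 0.0388), radius l
φ3=240.0°: virtual centre (-0.0994, -0.1722, -0.1449), radius l
|S₂|²−|S₁|² = 0.0224;  |S₃|²−|S₁|² = -0.0116
linear system: -0.7749x+0.5281y = 0.0224−0.3375z; -0.6688x+-0.3444y = -0.0116−-0.0300z
Cramer: x(z) = -0.0026+0.1619z;  y(z) = 0.0386-0.4015z
into |P−S₁|² = l²: 1.1874z² + 0.1519z + -0.0036 = 0;  Δ = 0.0402;  z = -0.1484 or 0.0204 → z<0 root = -0.1484
x = -0.0266, y = 0.0982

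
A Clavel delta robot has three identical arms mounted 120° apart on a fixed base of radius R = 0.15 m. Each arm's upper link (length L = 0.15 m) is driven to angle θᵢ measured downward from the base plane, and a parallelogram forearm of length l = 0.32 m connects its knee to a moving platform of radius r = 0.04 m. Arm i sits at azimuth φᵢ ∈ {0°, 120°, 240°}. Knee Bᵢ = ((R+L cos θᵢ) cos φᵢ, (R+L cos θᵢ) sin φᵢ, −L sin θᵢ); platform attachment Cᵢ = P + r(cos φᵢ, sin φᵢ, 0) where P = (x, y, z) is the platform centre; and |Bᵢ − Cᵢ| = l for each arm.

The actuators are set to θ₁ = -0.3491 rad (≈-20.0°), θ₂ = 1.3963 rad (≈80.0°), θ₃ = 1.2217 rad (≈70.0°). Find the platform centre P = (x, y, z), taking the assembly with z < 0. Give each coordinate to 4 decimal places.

φ1=0.0°: virtual centre (0.2510, 0.0000, 0.0513), radius l
φ2=120.0°: virtual centre (-0.0680, 0.1178, -0.1477), radius l
φ3=240.0°: virtual centre (-0.0807, -0.1397, -0.1410), radius l
eliminate P² terms by subtracting sphere 1 from 2 and 3
plane₁₂: -0.6379x+0.2356y+-0.3981z = -0.0253
Cramer: x(z) = 0.0350-0.6033z;  y(z) = -0.0125+0.0559z
sphere 1 gives Az²+Bz+C=0 with A=1.3671, B=0.1566, C=-0.0530;  B²−4AC=0.3142;  roots -0.2623, 0.1478;  negative root z = -0.2623
x = 0.1932, y = -0.0272

(0.1932, -0.0272, -0.2623)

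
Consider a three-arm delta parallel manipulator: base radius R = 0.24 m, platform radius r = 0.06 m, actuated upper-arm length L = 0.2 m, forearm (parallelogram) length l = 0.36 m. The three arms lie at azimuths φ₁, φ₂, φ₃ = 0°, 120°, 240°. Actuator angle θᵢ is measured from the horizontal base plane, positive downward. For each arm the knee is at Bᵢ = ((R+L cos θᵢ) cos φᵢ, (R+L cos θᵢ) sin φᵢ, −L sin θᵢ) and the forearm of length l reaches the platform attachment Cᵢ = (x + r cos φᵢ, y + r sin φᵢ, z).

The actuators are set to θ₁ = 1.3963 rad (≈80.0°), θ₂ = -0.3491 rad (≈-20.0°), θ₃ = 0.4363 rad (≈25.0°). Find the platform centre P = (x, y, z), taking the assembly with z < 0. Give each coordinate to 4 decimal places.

φ1=0.0°: virtual centre (0.2147, 0.0000, -0.1970), radius l
O2 = (0.3679·cos120.0°, 0.3679·sin120.0°, 0.0684) = (-0.1840, 0.3186, 0.0684)
O3 = (0.3613·cos240.0°, 0.3613·sin240.0°, -0.0845) = (-0.1806, -0.3129, -0.0845)
eliminate P² terms by subtracting sphere 1 from 2 and 3
linear system: -0.7974x+0.6373y = 0.0552−0.5307z; -0.7907x+-0.6257y = 0.0528−0.2249z
det = 1.0029;  x = -0.0679+0.4741z,  y = 0.0015+-0.2397z
sphere 1 gives Az²+Bz+C=0 with A=1.2822, B=0.1252, C=-0.0109;  B²−4AC=0.0716;  roots -0.1532, 0.0555;  negative root z = -0.1532
x = -0.1406, y = 0.0383

(-0.1406, 0.0383, -0.1532)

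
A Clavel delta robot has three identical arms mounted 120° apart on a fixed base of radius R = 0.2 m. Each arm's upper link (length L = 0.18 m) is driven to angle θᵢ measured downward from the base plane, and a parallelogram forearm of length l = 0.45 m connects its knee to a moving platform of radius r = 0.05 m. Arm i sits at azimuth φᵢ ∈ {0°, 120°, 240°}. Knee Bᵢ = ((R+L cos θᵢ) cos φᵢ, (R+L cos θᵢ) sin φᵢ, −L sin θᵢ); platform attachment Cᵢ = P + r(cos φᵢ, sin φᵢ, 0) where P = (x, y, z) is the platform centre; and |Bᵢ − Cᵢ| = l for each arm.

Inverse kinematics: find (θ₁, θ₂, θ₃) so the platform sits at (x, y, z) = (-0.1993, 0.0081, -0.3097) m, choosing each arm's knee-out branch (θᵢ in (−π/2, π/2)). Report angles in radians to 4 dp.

arm 1 (φ=0.0°): x'=-0.1993, y'=0.0081
  e−x'=0.3493;  (l²−L²−(e−x')²−y'²−z²)/2L = -0.1330
  θ1 = atan2(B,A) + arccos(C/0.4668) = 1.1344
φ2=120.0° → target in arm frame (0.1067, 0.1685)
  A cos θ + B sin θ = C:  0.0433·cos θ + -0.3097·sin θ = 0.1219
  γ=atan2(-0.3097,0.0433)=-1.4318;  ψ=arccos(0.3899)=1.1702;  θ2=γ+ψ≈-0.2615
φ3=240.0° → target in arm frame (0.0926, -0.1766)
  A cos θ + B sin θ = C:  0.0574·cos θ + -0.3097·sin θ = 0.1103
  γ=atan2(-0.3097,0.0574)=-1.3876;  ψ=arccos(0.3500)=1.2132;  θ3=γ+ψ≈-0.1745

θ₁ = 1.1344, θ₂ = -0.2615, θ₃ = -0.1745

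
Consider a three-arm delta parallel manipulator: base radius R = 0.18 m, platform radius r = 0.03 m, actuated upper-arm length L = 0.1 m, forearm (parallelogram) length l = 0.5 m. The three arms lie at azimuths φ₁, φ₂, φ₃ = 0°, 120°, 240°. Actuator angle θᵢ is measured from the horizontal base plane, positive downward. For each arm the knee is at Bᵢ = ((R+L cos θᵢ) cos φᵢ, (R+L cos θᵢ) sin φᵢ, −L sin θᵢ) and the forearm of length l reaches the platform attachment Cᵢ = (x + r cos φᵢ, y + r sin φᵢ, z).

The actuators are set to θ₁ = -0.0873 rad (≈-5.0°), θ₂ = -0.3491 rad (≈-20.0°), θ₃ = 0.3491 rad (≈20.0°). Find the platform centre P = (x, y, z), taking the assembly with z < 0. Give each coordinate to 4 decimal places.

φ1=0.0°: virtual centre (0.2496, 0.0000, 0.0087), radius l
centre 2 = (0.2440·cos120.0°, 0.2440·sin120.0°, 0.0342) = (-0.1220, 0.2113, 0.0342)
arm 3 at φ=240.0°: e+L cos θ3 = 0.2440;  centre 3 = (-0.1220, -0.2113, -0.0342)
eliminate P² terms by subtracting sphere 1 from 2 and 3
linear system: -0.7432x+0.4226y = -0.0017−0.0510z; -0.7432x+-0.4226y = -0.0017−-0.0858z
det = 0.6281;  x = 0.0023+-0.0235z,  y = 0.0000+-0.1619z
sphere 1 gives Az²+Bz+C=0 with A=1.0268, B=-0.0058, C=-0.1887;  B²−4AC=0.7752;  roots -0.4259, 0.4316;  negative root z = -0.4259
x = 0.0123, y = 0.0690

(0.0123, 0.0690, -0.4259)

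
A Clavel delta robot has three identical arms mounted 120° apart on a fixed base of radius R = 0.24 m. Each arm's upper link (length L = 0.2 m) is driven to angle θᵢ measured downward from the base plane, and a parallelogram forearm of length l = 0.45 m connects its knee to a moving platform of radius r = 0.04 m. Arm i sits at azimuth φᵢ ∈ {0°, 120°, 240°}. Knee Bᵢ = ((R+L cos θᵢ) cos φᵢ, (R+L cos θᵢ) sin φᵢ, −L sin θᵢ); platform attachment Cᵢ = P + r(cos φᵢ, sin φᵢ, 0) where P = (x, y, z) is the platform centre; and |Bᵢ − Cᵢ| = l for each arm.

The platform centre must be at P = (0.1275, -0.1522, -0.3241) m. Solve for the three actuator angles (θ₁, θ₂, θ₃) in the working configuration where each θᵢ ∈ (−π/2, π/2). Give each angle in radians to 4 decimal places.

θ₁ = -0.0003, θ₂ = 1.3962, θ₃ = 0.3490

φ1=0.0° → target in arm frame (0.1275, -0.1522)
  e−x'=0.0725;  (l²−L²−(e−x')²−y'²−z²)/2L = 0.0726
  γ=atan2(-0.3241,0.0725)=-1.3507;  ψ=arccos(0.2186)=1.3504;  θ1=γ+ψ≈-0.0003
φ2=120.0° → target in arm frame (-0.1956, -0.0343)
  A=0.3956, B=-0.3241, C=(l²−L²−A²−y'²−z²)/(2L)=-0.2505
  γ=atan2(-0.3241,0.3956)=-0.6864;  ψ=arccos(-0.4898)=2.0826;  θ2=γ+ψ≈1.3962
φ3=240.0° → target in arm frame (0.0681, 0.1865)
  A cos θ + B sin θ = C:  0.1319·cos θ + -0.3241·sin θ = 0.0132
  θ3 = atan2(B,A) + arccos(C/0.3499) = 0.3490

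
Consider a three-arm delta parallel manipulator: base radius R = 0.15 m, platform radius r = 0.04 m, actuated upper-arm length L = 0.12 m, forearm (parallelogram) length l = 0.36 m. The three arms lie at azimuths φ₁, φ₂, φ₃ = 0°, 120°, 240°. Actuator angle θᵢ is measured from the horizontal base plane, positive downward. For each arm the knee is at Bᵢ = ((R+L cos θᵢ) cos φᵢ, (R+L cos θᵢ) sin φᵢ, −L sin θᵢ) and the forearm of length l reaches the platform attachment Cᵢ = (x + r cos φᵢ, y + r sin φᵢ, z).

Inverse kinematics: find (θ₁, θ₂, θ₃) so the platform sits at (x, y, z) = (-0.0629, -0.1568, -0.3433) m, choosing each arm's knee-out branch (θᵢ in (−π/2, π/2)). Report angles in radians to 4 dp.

θ₁ = 1.1345, θ₂ = 1.3088, θ₃ = -0.0873

φ1=0.0° → target in arm frame (-0.0629, -0.1568)
  A cos θ + B sin θ = C:  0.1729·cos θ + -0.3433·sin θ = -0.2381
  θ1 = atan2(B,A) + arccos(C/0.3844) = 1.1345
φ2=120.0° → target in arm frame (-0.1043, 0.1329)
  e−x'=0.2143;  (l²−L²−(e−x')²−y'²−z²)/2L = -0.2761
  √(A²+B²)=0.4047;  θ2 = -1.0127+2.3214 ≈ 1.3088
φ3=240.0° → target in arm frame (0.1672, 0.0239)
  A cos θ + B sin θ = C:  -0.0572·cos θ + -0.3433·sin θ = -0.0271
  γ=atan2(-0.3433,-0.0572)=-1.7360;  ψ=arccos(-0.0779)=1.6487;  θ3=γ+ψ≈-0.0873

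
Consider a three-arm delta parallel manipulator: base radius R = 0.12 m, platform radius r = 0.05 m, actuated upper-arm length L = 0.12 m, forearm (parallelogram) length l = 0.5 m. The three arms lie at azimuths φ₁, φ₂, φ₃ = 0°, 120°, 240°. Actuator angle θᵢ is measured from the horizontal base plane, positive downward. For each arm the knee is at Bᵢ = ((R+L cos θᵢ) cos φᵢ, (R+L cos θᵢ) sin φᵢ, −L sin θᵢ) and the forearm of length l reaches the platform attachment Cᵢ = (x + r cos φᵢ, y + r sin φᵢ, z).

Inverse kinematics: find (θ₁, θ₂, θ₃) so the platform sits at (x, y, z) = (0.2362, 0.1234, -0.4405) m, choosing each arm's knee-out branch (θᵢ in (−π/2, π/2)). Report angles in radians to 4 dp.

rotate P by −φ1: (0.2362, 0.1234, -0.4405)
  A cos θ + B sin θ = C:  -0.1662·cos θ + -0.4405·sin θ = -0.0054
  θ1 = atan2(B,A) + arccos(C/0.4708) = -0.3494
arm 2 (φ=120.0°): x'=-0.0112, y'=-0.2663
  A cos θ + B sin θ = C:  0.0812·cos θ + -0.4405·sin θ = -0.1497
  √(A²+B²)=0.4479;  θ2 = -1.3884+1.9116 ≈ 0.5232
arm 3 (φ=240.0°): x'=-0.2250, y'=0.1429
  A cos θ + B sin θ = C:  0.2950·cos θ + -0.4405·sin θ = -0.2744
  θ3 = atan2(B,A) + arccos(C/0.5301) = 1.1341

θ₁ = -0.3494, θ₂ = 0.5232, θ₃ = 1.1341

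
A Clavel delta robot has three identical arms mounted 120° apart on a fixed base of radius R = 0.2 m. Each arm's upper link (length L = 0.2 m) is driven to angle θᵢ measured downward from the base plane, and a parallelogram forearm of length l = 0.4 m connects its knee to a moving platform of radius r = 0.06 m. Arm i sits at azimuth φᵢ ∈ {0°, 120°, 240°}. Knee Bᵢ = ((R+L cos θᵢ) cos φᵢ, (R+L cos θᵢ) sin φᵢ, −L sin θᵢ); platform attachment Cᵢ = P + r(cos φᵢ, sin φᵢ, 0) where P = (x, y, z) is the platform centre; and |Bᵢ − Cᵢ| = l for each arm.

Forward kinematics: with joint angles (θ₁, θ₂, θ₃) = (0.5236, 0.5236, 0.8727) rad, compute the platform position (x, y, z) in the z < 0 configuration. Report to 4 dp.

φ1=0.0°: virtual centre (0.3132, 0.0000, -0.1000), radius l
φ2=120.0°: virtual centre (-0.1566, 0.2712, -0.1000), radius l
arm 3 at φ=240.0°: e+L cos θ3 = 0.2686;  O3 = (-0.1343, -0.2326, -0.1532)
subtract pairs → two planes through P
plane₁₂: -0.9396x+0.5425y+0.0000z = 0.0000
det = 0.9226;  x = 0.0074+-0.0626z,  y = 0.0127+-0.1084z
sphere 1 gives Az²+Bz+C=0 with A=1.0157, B=0.2355, C=-0.0563;  B²−4AC=0.2842;  roots -0.3784, 0.1465;  negative root z = -0.3784
x = 0.0310, y = 0.0537

(0.0310, 0.0537, -0.3784)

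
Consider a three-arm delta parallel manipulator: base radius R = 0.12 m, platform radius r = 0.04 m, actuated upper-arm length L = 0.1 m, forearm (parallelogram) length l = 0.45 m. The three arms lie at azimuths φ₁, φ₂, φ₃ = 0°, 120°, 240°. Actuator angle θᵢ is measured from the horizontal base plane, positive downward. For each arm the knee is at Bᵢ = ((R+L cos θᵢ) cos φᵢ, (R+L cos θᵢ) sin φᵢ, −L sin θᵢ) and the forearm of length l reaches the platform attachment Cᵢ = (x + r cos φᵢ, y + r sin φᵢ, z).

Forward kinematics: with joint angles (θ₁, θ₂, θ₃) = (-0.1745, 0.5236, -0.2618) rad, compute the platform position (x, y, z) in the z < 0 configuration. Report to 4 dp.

centre 1 = (0.1785·cos0.0°, 0.1785·sin0.0°, 0.0174) = (0.1785, 0.0000, 0.0174)
φ2=120.0°: virtual centre (-0.0833, 0.1443, -0.0500), radius l
φ3=240.0°: virtual centre (-0.0883, -0.1529, 0.0259), radius l
|centre ₂|²−|centre ₁|² = -0.0019;  |centre ₃|²−|centre ₁|² = -0.0003
plane₁₂: -0.5236x+0.2886y+-0.1347z = -0.0019
Cramer: x(z) = 0.0021-0.1155z;  y(z) = -0.0027+0.2573z
into |P−centre ₁|² = l²: 1.0795z² + 0.0046z + -0.1711 = 0;  Δ = 0.7388;  z = -0.4003 or 0.3960 → z<0 root = -0.4003
x = 0.0484, y = -0.1057

(0.0484, -0.1057, -0.4003)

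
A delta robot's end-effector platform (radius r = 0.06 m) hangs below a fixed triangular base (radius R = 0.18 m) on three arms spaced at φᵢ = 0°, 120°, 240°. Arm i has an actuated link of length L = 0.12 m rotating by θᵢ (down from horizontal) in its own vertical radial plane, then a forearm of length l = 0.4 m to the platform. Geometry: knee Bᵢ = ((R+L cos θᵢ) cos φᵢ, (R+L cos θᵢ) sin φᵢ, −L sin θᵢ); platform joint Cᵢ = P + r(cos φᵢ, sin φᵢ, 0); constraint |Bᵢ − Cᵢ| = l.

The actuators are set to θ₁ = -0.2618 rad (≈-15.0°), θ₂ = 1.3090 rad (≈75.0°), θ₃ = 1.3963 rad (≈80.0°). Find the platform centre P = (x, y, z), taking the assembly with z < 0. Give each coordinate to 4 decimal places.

(0.2116, 0.0124, -0.3680)

φ1=0.0°: virtual centre (0.2359, 0.0000, 0.0311), radius l
φ2=120.0°: virtual centre (-0.0755, 0.1308, -0.1159), radius l
O3 = (0.1408·cos240.0°, 0.1408·sin240.0°, -0.1182) = (-0.0704, -0.1220, -0.1182)
eliminate P² terms by subtracting sphere 1 from 2 and 3
[-0.6229 0.2616 -0.2939]·P = -0.0204;  [-0.6127 -0.2439 -0.2985]·P = -0.0228
Cramer: x(z) = 0.0350-0.4797z;  y(z) = 0.0056-0.0187z
quadratic in z: (1.2305)z²+(0.1304)z+(-0.1187)=0, √Δ=0.7753 → z ∈ {-0.3680, 0.2620}; z = -0.3680 (taking z<0)
x = 0.2116, y = 0.0124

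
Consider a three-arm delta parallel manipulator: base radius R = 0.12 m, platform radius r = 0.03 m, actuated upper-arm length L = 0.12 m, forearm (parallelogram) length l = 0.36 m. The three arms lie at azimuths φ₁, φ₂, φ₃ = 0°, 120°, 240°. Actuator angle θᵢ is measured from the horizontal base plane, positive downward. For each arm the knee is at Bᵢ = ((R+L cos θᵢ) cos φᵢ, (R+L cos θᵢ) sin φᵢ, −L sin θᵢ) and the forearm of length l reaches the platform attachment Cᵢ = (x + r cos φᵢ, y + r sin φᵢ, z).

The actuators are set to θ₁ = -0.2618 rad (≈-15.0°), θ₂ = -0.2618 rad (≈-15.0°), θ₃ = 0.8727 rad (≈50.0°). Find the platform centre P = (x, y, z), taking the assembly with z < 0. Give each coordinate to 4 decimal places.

(0.0701, 0.1214, -0.2794)

φ1=0.0°: virtual centre (0.2059, 0.0000, 0.0311), radius l
arm 2 at φ=120.0°: (R−r)+L cos θ2 = 0.2059;  S2 = (-0.1030, 0.1783, 0.0311)
arm 3 at φ=240.0°: (R−r)+L cos θ3 = 0.1671;  S3 = (-0.0836, -0.1447, -0.0919)
subtract pairs → two planes through P
linear system: -0.6177x+0.3566y = 0.0000−0.0000z; -0.5790x+-0.2895y = -0.0070−-0.2460z
Cramer: x(z) = 0.0065-0.2277z;  y(z) = 0.0112-0.3944z
sphere 1 gives Az²+Bz+C=0 with A=1.2074, B=0.0199, C=-0.0887;  B²−4AC=0.4289;  roots -0.2794, 0.2630;  negative root z = -0.2794
x = 0.0701, y = 0.1214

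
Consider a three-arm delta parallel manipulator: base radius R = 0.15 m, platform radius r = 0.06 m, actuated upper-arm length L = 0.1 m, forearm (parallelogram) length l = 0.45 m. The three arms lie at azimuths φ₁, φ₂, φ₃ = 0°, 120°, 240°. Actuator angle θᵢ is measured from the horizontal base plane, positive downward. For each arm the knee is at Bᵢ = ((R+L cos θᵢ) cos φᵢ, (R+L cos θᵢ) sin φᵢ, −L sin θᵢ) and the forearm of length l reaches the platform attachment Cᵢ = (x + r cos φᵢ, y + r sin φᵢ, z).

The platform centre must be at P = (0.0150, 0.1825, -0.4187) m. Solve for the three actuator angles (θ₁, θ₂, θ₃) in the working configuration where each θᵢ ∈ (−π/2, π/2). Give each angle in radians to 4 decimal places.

φ1=0.0° → target in arm frame (0.0150, 0.1825)
  A=0.0750, B=-0.4187, C=(l²−L²−A²−y'²−z²)/(2L)=-0.1087
  θ1 = atan2(B,A) + arccos(C/0.4254) = 0.4357
φ2=120.0° → target in arm frame (0.1505, -0.1042)
  e−x'=-0.0605;  (l²−L²−(e−x')²−y'²−z²)/2L = 0.0133
  θ2 = atan2(B,A) + arccos(C/0.4231) = -0.1750
arm 3 (φ=240.0°): x'=-0.1655, y'=-0.0783
  A cos θ + B sin θ = C:  0.2555·cos θ + -0.4187·sin θ = -0.2712
  √(A²+B²)=0.4905;  θ3 = -1.0228+2.1566 ≈ 1.1338

θ₁ = 0.4357, θ₂ = -0.1750, θ₃ = 1.1338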